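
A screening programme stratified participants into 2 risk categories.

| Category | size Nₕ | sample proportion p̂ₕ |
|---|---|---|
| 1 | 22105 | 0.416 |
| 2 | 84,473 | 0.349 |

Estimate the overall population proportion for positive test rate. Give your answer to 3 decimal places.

Wₕ = Nₕ/N with N = 106578: 0.2074, 0.7926.
p̂_st = 0.2074·0.416 + 0.7926·0.349 ≈ 0.36290... → 0.363.

0.363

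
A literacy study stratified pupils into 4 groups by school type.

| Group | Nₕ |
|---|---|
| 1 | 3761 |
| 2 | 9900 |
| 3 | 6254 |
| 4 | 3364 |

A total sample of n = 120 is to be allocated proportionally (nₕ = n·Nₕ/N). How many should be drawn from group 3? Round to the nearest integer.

32

Share of group 3 = 6254/23279 = 0.26865.
Allocate 120 × 0.26865 = 32.238... → 32.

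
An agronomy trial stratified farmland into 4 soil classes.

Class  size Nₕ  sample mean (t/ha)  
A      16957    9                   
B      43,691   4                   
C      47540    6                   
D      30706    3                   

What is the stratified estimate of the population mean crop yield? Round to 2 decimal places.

N = 16957 + 43691 + 47540 + 30706 = 138894.
Overall mean = Σ (Nₕ/N)·x̄ₕ — weight by population share, not a simple average.
Σ Nₕx̄ₕ = 16957·9 + 43691·4 + 47540·6 + 30706·3 = 152613 + 174764 + 285240 + 92118 = 704735.
Divide by N: 704735 / 138894 = 5.0739... → 5.07.

5.07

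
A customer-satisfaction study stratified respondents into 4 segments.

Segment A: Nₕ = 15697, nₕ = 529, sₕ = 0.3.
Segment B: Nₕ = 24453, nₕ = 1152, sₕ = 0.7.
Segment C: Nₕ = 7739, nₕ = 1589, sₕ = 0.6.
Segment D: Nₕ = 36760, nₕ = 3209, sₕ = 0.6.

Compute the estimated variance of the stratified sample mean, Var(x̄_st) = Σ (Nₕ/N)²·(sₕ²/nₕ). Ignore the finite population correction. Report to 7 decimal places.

N = 84649; Wₕ = Nₕ/N.
segment A: (15697/84649)²·0.3²/529 = 0.0000058503
segment B: (24453/84649)²·0.7²/1152 = 0.0000354948
segment C: (7739/84649)²·0.6²/1589 = 0.0000018937
segment D: (36760/84649)²·0.6²/3209 = 0.0000211563
Sum = 0.0000643950 → 0.0000644.

0.0000644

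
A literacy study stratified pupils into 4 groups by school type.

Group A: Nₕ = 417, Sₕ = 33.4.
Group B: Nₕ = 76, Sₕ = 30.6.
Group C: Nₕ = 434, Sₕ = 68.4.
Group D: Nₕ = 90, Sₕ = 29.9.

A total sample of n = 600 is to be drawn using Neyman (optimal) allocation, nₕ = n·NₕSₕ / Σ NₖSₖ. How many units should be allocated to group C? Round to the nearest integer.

366

Σ NₕSₕ = 417·33.4 + 76·30.6 + 434·68.4 + 90·29.9 = 48630.
Share for C: 29685.6/48630 = 0.61044.
n_C = 600 × 0.61044 = 366.263... → 366.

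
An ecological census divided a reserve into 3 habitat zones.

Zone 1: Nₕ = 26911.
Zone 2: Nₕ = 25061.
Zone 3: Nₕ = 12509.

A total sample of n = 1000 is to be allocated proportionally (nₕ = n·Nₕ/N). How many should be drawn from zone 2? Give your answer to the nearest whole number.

Share of zone 2 = 25061/64481 = 0.38866.
Allocate 1000 × 0.38866 = 388.657... → 389.

389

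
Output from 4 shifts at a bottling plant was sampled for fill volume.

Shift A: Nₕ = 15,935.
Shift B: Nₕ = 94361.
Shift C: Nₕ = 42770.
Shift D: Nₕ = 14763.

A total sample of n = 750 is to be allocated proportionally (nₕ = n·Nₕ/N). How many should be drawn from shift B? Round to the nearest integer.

Share of shift B = 94361/167829 = 0.56224.
Allocate 750 × 0.56224 = 421.684... → 422.

422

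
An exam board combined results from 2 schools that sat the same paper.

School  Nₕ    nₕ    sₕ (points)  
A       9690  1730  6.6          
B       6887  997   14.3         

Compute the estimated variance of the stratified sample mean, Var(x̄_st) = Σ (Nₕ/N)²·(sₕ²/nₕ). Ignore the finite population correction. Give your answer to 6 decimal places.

N = 16577. Term for each stratum: Wₕ²sₕ²/nₕ.
Var(x̄_st) = 0.008603545 + 0.035401789 = 0.044005334 → 0.044005.

0.044005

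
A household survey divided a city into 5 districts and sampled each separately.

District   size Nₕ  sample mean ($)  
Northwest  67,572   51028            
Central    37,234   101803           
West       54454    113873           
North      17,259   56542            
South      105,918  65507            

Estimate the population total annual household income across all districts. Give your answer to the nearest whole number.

21353666064

Population total = Σ Nₕ·x̄ₕ (each stratum's size times its mean).
67572·51028 + 37234·101803 + 54454·113873 + 17259·56542 + 105918·65507 = 3448064016 + 3790532902 + 6200840342 + 975858378 + 6938370426 = 21353666064.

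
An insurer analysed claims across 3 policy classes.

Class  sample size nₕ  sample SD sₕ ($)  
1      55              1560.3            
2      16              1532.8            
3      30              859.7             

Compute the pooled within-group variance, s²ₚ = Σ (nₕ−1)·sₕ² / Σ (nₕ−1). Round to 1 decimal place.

Degrees of freedom: 54 + 15 + 29 = 98.
Σ(nₕ−1)sₕ² = 54·2434536.09 + 15·2349475.84 + 29·739084.09 = 188140525.07.
s²ₚ = 188140525.07 / 98 = 1919801.276... → 1919801.3.

1919801.3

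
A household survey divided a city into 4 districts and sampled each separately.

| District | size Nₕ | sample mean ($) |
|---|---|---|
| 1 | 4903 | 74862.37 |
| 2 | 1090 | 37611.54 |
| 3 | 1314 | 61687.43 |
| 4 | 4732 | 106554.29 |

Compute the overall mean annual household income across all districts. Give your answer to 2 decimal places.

x̄_st = (Σ Nₕx̄ₕ) / (Σ Nₕ) = (4903·74862.37 + 1090·37611.54 + 1314·61687.43 + 4732·106554.29) / 12039
= 993318962.01 / 12039 = 82508.4278... → 82508.43.

82508.43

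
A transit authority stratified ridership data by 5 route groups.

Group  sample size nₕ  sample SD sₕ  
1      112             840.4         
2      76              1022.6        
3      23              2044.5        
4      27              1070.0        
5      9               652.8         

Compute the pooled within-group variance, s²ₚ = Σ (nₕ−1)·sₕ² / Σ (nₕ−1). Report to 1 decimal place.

1: (112−1)·840.4² = 111·706272.16 = 78396209.76
2: (76−1)·1022.6² = 75·1045710.76 = 78428307
3: (23−1)·2044.5² = 22·4179980.25 = 91959565.5
4: (27−1)·1070.0² = 26·1144900 = 29767400
5: (9−1)·652.8² = 8·426147.84 = 3409182.72
Numerator = 281960664.98; denominator = Σ(nₕ−1) = 242.
s²ₚ = 281960664.98/242 = 1165126.715... → 1165126.7.

1165126.7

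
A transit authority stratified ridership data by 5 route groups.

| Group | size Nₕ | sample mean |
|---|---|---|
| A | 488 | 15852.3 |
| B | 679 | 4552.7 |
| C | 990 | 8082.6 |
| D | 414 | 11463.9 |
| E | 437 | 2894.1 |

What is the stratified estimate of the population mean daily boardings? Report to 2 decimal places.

8257.90

N = 488 + 679 + 990 + 414 + 437 = 3008.
The stratified mean weights each stratum mean by its population share Nₕ/N.
Σ Nₕx̄ₕ = 488·15852.3 + 679·4552.7 + 990·8082.6 + 414·11463.9 + 437·2894.1 = 7735922.4 + 3091283.3 + 8001774 + 4746054.6 + 1264721.7 = 24839756.
Divide by N: 24839756 / 3008 = 8257.8976... → 8257.90.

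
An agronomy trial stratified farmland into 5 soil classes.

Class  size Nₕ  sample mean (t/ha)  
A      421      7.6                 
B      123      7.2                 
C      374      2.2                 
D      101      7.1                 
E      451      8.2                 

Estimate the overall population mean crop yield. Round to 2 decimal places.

6.34

N = 1470; weights Wₕ = Nₕ/N = (0.2864, 0.0837, 0.2544, 0.0687, 0.3068).
x̄_st = Σ Wₕ·x̄ₕ = 0.2864·7.6 + 0.0837·7.2 + 0.2544·2.2 + 0.0687·7.1 + 0.3068·8.2 ≈ 6.3424...
→ 6.34.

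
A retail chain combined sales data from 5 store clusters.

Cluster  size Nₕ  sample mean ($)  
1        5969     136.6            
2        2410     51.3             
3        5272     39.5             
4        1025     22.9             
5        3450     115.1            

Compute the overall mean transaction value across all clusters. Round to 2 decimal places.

N = 18126; weights Wₕ = Nₕ/N = (0.3293, 0.1330, 0.2909, 0.0565, 0.1903).
x̄_st = Σ Wₕ·x̄ₕ = 0.3293·136.6 + 0.1330·51.3 + 0.2909·39.5 + 0.0565·22.9 + 0.1903·115.1 ≈ 86.4951...
→ 86.50.

86.50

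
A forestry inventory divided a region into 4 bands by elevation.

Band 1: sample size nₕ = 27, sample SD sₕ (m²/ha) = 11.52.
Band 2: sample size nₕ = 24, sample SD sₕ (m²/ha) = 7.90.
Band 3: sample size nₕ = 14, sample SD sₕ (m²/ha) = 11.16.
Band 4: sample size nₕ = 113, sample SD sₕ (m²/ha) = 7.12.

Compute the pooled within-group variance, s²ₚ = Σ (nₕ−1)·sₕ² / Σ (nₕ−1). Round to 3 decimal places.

Degrees of freedom: 26 + 23 + 13 + 112 = 174.
Σ(nₕ−1)sₕ² = 26·132.7104 + 23·62.41 + 13·124.5456 + 112·50.6944 = 12182.766.
s²ₚ = 12182.766 / 174 = 70.01590... → 70.016.

70.016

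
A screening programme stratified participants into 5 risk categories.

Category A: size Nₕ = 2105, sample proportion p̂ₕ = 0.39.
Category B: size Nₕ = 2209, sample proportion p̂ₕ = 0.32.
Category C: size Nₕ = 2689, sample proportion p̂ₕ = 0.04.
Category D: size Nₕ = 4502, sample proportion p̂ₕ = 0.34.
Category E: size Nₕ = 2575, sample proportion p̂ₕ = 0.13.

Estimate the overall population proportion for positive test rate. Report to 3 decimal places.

0.249

N = 2105 + 2209 + 2689 + 4502 + 2575 = 14080.
Overall proportion = Σ (Nₕ/N)·p̂ₕ.
Σ Nₕp̂ₕ = 820.95 + 706.88 + 107.56 + 1530.68 + 334.75 = 3500.82.
3500.82 / 14080 = 0.24864... → 0.249.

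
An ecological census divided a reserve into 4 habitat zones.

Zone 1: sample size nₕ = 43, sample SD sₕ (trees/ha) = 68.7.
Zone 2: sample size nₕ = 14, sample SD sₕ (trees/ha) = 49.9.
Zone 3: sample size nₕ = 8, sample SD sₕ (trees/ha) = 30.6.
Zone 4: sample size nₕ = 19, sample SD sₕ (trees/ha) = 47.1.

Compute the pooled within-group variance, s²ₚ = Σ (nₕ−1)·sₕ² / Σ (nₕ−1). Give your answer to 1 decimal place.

3463.5

1: (43−1)·68.7² = 42·4719.69 = 198226.98
2: (14−1)·49.9² = 13·2490.01 = 32370.13
3: (8−1)·30.6² = 7·936.36 = 6554.52
4: (19−1)·47.1² = 18·2218.41 = 39931.38
Numerator = 277083.01; denominator = Σ(nₕ−1) = 80.
s²ₚ = 277083.01/80 = 3463.538... → 3463.5.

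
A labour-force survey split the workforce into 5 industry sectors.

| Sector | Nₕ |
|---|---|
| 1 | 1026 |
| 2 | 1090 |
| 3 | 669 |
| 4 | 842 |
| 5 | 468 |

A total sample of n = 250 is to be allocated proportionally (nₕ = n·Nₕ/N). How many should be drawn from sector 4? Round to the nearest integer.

51

N = 1026 + 1090 + 669 + 842 + 468 = 4095.
n_4 = 250·842/4095 = 51.404... → 51.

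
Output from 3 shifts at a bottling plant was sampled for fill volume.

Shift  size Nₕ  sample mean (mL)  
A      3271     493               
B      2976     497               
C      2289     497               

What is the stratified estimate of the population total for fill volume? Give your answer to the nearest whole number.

4229308

A: 3271·493 = 1612603
B: 2976·497 = 1479072
C: 2289·497 = 1137633
τ̂ = Σ Nₕx̄ₕ = 4229308.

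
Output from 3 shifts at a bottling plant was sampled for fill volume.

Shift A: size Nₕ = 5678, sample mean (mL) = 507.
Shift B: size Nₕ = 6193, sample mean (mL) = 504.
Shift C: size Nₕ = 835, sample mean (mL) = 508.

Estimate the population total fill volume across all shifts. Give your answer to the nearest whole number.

6424198

A: 5678·507 = 2878746
B: 6193·504 = 3121272
C: 835·508 = 424180
τ̂ = Σ Nₕx̄ₕ = 6424198.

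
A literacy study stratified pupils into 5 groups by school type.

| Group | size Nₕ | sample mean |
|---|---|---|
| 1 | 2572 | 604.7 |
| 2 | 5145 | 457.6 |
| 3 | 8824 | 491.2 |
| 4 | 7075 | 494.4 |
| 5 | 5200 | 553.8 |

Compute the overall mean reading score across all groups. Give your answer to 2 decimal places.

507.41

N = 2572 + 5145 + 8824 + 7075 + 5200 = 28816.
The stratified mean weights each stratum mean by its population share Nₕ/N.
Σ Nₕx̄ₕ = 2572·604.7 + 5145·457.6 + 8824·491.2 + 7075·494.4 + 5200·553.8 = 1555288.4 + 2354352 + 4334348.8 + 3497880 + 2879760 = 14621629.2.
Divide by N: 14621629.2 / 28816 = 507.4136... → 507.41.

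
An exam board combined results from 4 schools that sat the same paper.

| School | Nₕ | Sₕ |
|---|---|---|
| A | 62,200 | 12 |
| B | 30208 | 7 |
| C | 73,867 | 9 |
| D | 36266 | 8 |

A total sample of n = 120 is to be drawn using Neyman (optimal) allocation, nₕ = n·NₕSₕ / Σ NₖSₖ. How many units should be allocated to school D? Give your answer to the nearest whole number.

Σ NₕSₕ = 62200·12 + 30208·7 + 73867·9 + 36266·8 = 1912787.
Share for D: 290128/1912787 = 0.15168.
n_D = 120 × 0.15168 = 18.201... → 18.

18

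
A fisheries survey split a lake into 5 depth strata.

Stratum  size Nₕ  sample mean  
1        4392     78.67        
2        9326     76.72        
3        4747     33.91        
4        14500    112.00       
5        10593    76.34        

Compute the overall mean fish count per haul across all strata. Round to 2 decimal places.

83.90

N = 43558; weights Wₕ = Nₕ/N = (0.1008, 0.2141, 0.1090, 0.3329, 0.2432).
x̄_st = Σ Wₕ·x̄ₕ = 0.1008·78.67 + 0.2141·76.72 + 0.1090·33.91 + 0.3329·112.00 + 0.2432·76.34 ≈ 83.9031...
→ 83.90.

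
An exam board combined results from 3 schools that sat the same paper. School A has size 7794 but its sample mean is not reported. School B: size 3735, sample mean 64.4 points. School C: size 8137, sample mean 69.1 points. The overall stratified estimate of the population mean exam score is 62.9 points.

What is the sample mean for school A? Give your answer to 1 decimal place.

55.7

N = 7794 + 3735 + 8137 = 19666.
Overall total = μ·N = 62.9·19666 = 1236991.4.
Subtract the known strata: 3735·64.4 + 8137·69.1 = 802800.7.
Remaining total for school A: 1236991.4 − 802800.7 = 434190.7.
Divide by its size: 434190.7 / 7794 = 55.708... → 55.7.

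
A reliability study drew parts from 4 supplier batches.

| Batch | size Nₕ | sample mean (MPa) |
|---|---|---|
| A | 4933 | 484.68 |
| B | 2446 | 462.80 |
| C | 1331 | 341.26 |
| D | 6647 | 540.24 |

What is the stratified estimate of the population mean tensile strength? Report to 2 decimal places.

492.81

N = 15357; weights Wₕ = Nₕ/N = (0.3212, 0.1593, 0.0867, 0.4328).
x̄_st = Σ Wₕ·x̄ₕ = 0.3212·484.68 + 0.1593·462.80 + 0.0867·341.26 + 0.4328·540.24 ≈ 492.8129...
→ 492.81.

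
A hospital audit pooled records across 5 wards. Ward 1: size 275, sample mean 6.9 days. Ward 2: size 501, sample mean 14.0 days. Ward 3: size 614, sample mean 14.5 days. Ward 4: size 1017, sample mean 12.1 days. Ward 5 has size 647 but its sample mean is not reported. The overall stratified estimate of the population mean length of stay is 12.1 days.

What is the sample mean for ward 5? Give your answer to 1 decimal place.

Σ Nₕx̄ₕ = N·μ, so 647·x̄_5 = 3054·12.1 − (275·6.9 + 501·14.0 + 614·14.5 + 1017·12.1).
= 36953.4 − 30120.2 = 6833.2.
x̄_5 = 6833.2 / 647 = 10.561... → 10.6.

10.6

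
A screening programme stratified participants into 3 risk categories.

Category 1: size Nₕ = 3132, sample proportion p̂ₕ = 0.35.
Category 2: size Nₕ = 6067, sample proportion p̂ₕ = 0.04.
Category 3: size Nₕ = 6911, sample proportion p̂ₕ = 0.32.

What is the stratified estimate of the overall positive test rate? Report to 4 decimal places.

0.2204

Wₕ = Nₕ/N with N = 16110: 0.1944, 0.3766, 0.4290.
p̂_st = 0.1944·0.35 + 0.3766·0.04 + 0.4290·0.32 ≈ 0.220385... → 0.2204.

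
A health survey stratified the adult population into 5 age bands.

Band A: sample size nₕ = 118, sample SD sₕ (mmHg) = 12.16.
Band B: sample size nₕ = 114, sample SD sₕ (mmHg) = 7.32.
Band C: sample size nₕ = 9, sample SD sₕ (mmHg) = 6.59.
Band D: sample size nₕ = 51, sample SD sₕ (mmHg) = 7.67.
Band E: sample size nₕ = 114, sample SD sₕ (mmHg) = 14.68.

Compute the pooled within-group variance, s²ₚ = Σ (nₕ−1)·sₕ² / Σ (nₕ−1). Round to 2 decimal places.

A: (118−1)·12.16² = 117·147.8656 = 17300.2752
B: (114−1)·7.32² = 113·53.5824 = 6054.8112
C: (9−1)·6.59² = 8·43.4281 = 347.4248
D: (51−1)·7.67² = 50·58.8289 = 2941.445
E: (114−1)·14.68² = 113·215.5024 = 24351.7712
Numerator = 50995.7274; denominator = Σ(nₕ−1) = 401.
s²ₚ = 50995.7274/401 = 127.1714... → 127.17.

127.17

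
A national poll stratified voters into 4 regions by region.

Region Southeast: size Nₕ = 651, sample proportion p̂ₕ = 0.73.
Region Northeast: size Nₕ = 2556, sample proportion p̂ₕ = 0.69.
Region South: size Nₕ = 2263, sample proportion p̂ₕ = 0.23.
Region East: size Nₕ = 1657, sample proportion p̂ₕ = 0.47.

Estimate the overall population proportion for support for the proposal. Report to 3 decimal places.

0.496

Wₕ = Nₕ/N with N = 7127: 0.0913, 0.3586, 0.3175, 0.2325.
p̂_st = 0.0913·0.73 + 0.3586·0.69 + 0.3175·0.23 + 0.2325·0.47 ≈ 0.49644... → 0.496.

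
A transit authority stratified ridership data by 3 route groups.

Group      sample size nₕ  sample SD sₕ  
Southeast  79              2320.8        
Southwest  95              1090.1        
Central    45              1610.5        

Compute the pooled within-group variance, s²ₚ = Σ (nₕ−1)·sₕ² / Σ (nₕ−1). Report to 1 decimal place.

2990471.9

Degrees of freedom: 78 + 94 + 44 = 216.
Σ(nₕ−1)sₕ² = 78·5386112.64 + 94·1188318.01 + 44·2593710.25 = 645941929.86.
s²ₚ = 645941929.86 / 216 = 2990471.898... → 2990471.9.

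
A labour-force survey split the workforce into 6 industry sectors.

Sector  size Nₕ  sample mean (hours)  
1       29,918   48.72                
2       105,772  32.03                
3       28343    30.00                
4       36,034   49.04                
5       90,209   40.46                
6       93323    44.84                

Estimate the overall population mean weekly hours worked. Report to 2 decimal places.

N = 29918 + 105772 + 28343 + 36034 + 90209 + 93323 = 383599.
Weight each subgroup mean by Nₕ/N and sum.
Σ Nₕx̄ₕ = 29918·48.72 + 105772·32.03 + 28343·30.00 + 36034·49.04 + 90209·40.46 + 93323·44.84 = 1457604.96 + 3387877.16 + 850290 + 1767107.36 + 3649856.14 + 4184603.32 = 15297338.94.
Divide by N: 15297338.94 / 383599 = 39.8785... → 39.88.

39.88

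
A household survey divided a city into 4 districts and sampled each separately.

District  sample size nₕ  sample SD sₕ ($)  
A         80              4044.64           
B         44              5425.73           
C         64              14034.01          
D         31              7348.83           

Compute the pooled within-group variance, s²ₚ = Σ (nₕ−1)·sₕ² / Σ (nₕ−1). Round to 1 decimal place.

77146292.9

A: (80−1)·4044.64² = 79·16359112.7296 = 1292369905.6384
B: (44−1)·5425.73² = 43·29438546.0329 = 1265857479.4147
C: (64−1)·14034.01² = 63·196953436.6801 = 12408066510.8463
D: (31−1)·7348.83² = 30·54005302.3689 = 1620159071.067
Numerator = 16586452966.9664; denominator = Σ(nₕ−1) = 215.
s²ₚ = 16586452966.9664/215 = 77146292.870... → 77146292.9.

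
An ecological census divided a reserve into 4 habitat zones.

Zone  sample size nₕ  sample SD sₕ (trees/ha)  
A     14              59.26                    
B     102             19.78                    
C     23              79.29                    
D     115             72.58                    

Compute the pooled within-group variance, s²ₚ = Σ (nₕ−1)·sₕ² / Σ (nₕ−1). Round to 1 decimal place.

3296.1

Degrees of freedom: 13 + 101 + 22 + 114 = 250.
Σ(nₕ−1)sₕ² = 13·3511.7476 + 101·391.2484 + 22·6286.9041 + 114·5267.8564 = 824016.327.
s²ₚ = 824016.327 / 250 = 3296.065... → 3296.1.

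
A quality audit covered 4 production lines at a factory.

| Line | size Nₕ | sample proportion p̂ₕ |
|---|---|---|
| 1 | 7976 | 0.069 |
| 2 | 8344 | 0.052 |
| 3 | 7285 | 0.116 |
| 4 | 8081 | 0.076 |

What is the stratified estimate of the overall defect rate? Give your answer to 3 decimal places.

N = 7976 + 8344 + 7285 + 8081 = 31686.
Overall proportion = Σ (Nₕ/N)·p̂ₕ.
Σ Nₕp̂ₕ = 550.344 + 433.888 + 845.06 + 614.156 = 2443.448.
2443.448 / 31686 = 0.07711... → 0.077.

0.077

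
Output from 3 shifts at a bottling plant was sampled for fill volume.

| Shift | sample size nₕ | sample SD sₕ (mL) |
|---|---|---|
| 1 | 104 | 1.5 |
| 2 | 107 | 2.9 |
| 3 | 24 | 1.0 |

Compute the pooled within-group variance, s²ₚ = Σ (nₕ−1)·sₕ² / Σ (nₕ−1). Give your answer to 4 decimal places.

Degrees of freedom: 103 + 106 + 23 = 232.
Σ(nₕ−1)sₕ² = 103·2.25 + 106·8.41 + 23·1 = 1146.21.
s²ₚ = 1146.21 / 232 = 4.940560... → 4.9406.

4.9406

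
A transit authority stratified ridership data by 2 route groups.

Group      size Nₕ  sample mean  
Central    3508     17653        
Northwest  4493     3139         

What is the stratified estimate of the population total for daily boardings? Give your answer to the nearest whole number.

76030251

Population total = Σ Nₕ·x̄ₕ (each stratum's size times its mean).
3508·17653 + 4493·3139 = 61926724 + 14103527 = 76030251.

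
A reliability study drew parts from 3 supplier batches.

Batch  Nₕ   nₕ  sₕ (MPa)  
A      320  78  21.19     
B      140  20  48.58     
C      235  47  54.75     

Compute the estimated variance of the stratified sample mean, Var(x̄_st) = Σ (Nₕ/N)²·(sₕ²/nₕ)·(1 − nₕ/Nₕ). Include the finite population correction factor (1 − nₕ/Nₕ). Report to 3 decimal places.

N = 695; Wₕ = Nₕ/N.
batch A: (320/695)²·21.19²/78·(1 − 78/320) = 0.922918
batch B: (140/695)²·48.58²/20·(1 − 20/140) = 4.104164
batch C: (235/695)²·54.75²/47·(1 − 47/235) = 5.833464
Sum = 10.860545 → 10.861.

10.861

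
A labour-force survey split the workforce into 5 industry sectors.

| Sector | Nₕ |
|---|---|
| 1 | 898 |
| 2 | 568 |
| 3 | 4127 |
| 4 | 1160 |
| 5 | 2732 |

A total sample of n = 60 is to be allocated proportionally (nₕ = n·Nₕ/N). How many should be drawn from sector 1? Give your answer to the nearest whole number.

N = 898 + 568 + 4127 + 1160 + 2732 = 9485.
n_1 = 60·898/9485 = 5.681... → 6.

6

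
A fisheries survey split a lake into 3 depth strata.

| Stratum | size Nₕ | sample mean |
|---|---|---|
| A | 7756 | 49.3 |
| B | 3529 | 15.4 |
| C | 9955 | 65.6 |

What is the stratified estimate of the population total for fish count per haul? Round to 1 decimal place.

Estimate total by summing Nₕ·x̄ₕ over strata.
7756·49.3 + 3529·15.4 + 9955·65.6 = 382370.8 + 54346.6 + 653048 = 1089765.4.

1089765.4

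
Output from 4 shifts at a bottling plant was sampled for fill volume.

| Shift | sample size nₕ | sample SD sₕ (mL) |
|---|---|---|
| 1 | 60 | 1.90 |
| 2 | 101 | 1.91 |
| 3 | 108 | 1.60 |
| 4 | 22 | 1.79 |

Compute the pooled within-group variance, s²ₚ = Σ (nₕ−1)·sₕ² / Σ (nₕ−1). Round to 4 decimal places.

3.2021

1: (60−1)·1.90² = 59·3.61 = 212.99
2: (101−1)·1.91² = 100·3.6481 = 364.81
3: (108−1)·1.60² = 107·2.56 = 273.92
4: (22−1)·1.79² = 21·3.2041 = 67.2861
Numerator = 919.0061; denominator = Σ(nₕ−1) = 287.
s²ₚ = 919.0061/287 = 3.202112... → 3.2021.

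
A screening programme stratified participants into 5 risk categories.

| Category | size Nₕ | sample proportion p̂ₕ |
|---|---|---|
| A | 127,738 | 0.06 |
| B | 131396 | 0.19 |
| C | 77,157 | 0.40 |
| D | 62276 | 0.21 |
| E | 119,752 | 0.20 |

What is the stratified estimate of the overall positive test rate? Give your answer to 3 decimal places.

N = 127738 + 131396 + 77157 + 62276 + 119752 = 518319.
Overall proportion = Σ (Nₕ/N)·p̂ₕ.
Σ Nₕp̂ₕ = 7664.28 + 24965.24 + 30862.8 + 13077.96 + 23950.4 = 100520.68.
100520.68 / 518319 = 0.19394... → 0.194.

0.194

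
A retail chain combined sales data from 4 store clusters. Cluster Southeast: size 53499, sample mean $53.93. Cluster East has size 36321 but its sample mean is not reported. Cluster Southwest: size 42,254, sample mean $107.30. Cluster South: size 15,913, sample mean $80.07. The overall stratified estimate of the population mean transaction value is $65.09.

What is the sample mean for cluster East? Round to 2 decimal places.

N = 53499 + 36321 + 42254 + 15913 = 147987.
Overall total = μ·N = 65.09·147987 = 9632473.83.
Subtract the known strata: 53499·53.93 + 42254·107.30 + 15913·80.07 = 8693209.18.
Remaining total for cluster East: 9632473.83 − 8693209.18 = 939264.65.
Divide by its size: 939264.65 / 36321 = 25.8601... → 25.86.

25.86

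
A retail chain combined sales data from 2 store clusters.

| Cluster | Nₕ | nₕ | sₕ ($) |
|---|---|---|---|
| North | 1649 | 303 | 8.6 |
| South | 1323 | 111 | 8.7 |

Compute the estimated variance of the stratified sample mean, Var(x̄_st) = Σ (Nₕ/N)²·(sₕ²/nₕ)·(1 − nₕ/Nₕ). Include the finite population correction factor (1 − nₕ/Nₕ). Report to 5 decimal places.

N = 2972. Term for each stratum: Wₕ²sₕ²/nₕ·(1−nₕ/Nₕ).
Var(x̄_st) = 0.06133698 + 0.12378852 = 0.18512550 → 0.18513.

0.18513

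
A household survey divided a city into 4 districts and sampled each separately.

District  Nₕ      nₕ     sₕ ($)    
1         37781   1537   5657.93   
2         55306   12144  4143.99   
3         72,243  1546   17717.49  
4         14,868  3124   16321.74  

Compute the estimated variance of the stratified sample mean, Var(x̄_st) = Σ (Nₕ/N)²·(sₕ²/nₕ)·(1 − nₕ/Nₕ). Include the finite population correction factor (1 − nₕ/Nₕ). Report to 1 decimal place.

33377.7

N = 180198; Wₕ = Nₕ/N.
district 1: (37781/180198)²·5657.93²/1537·(1 − 1537/37781) = 878.3162
district 2: (55306/180198)²·4143.99²/12144·(1 − 12144/55306) = 103.9560
district 3: (72243/180198)²·17717.49²/1546·(1 − 1546/72243) = 31936.8242
district 4: (14868/180198)²·16321.74²/3124·(1 − 3124/14868) = 458.5541
Sum = 33377.6505 → 33377.7.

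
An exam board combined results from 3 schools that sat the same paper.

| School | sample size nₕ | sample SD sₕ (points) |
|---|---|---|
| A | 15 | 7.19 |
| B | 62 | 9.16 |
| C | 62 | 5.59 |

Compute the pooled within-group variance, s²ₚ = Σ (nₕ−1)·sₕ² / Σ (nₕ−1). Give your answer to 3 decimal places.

Degrees of freedom: 14 + 61 + 61 = 136.
Σ(nₕ−1)sₕ² = 14·51.6961 + 61·83.9056 + 61·31.2481 = 7748.1211.
s²ₚ = 7748.1211 / 136 = 56.97148... → 56.971.

56.971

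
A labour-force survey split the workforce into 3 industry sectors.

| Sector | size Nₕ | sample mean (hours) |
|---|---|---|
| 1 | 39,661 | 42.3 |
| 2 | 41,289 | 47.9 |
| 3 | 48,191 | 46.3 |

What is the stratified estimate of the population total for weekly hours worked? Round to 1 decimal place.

5886646.7

Population total = Σ Nₕ·x̄ₕ (each stratum's size times its mean).
39661·42.3 + 41289·47.9 + 48191·46.3 = 1677660.3 + 1977743.1 + 2231243.3 = 5886646.7.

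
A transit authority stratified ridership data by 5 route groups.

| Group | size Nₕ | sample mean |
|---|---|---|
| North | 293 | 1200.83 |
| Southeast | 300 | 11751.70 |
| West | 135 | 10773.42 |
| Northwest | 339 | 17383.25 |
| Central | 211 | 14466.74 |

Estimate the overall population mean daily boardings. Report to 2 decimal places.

11171.49

x̄_st = (Σ Nₕx̄ₕ) / (Σ Nₕ) = (293·1200.83 + 300·11751.70 + 135·10773.42 + 339·17383.25 + 211·14466.74) / 1278
= 14277168.78 / 1278 = 11171.4936... → 11171.49.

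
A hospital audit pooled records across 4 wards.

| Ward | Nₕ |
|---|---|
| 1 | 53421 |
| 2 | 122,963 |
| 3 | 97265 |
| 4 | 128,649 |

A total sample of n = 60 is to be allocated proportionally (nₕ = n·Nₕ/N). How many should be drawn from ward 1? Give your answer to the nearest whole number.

8

N = 53421 + 122963 + 97265 + 128649 = 402298.
n_1 = 60·53421/402298 = 7.967... → 8.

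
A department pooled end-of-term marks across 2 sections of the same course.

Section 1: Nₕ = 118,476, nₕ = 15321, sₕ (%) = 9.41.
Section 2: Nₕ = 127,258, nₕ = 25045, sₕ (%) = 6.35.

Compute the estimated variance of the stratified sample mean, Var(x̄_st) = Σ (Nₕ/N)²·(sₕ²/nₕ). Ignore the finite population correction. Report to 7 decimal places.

N = 245734; Wₕ = Nₕ/N.
section 1: (118476/245734)²·9.41²/15321 = 0.0013434528
section 2: (127258/245734)²·6.35²/25045 = 0.0004317836
Sum = 0.0017752363 → 0.0017752.

0.0017752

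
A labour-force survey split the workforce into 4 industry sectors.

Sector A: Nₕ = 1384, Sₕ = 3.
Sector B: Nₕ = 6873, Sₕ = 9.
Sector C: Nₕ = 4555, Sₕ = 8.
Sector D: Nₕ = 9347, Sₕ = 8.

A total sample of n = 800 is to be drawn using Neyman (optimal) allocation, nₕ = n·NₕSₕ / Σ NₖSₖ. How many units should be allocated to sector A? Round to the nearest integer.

19

A: NₕSₕ = 1384·3 = 4152
B: NₕSₕ = 6873·9 = 61857
C: NₕSₕ = 4555·8 = 36440
D: NₕSₕ = 9347·8 = 74776
Σ NₕSₕ = 177225.
n_A = 800·4152/177225 = 18.742... → 19.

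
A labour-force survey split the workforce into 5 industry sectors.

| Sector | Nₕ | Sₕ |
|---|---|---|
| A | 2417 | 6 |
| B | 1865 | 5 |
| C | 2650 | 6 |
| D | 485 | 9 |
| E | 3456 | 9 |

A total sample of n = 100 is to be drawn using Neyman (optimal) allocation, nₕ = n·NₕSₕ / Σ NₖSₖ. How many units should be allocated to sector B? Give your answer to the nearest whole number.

12

Σ NₕSₕ = 2417·6 + 1865·5 + 2650·6 + 485·9 + 3456·9 = 75196.
Share for B: 9325/75196 = 0.12401.
n_B = 100 × 0.12401 = 12.401... → 12.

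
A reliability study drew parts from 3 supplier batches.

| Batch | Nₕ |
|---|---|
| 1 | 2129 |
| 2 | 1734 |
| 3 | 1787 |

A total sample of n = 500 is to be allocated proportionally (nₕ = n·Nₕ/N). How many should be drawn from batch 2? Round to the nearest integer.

153

N = 2129 + 1734 + 1787 = 5650.
n_2 = 500·1734/5650 = 153.451... → 153.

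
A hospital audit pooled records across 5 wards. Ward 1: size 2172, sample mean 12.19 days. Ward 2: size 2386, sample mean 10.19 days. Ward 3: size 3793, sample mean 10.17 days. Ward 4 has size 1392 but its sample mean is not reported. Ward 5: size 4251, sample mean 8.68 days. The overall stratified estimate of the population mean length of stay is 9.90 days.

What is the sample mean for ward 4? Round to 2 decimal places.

8.82

N = 2172 + 2386 + 3793 + 1392 + 4251 = 13994.
Overall total = μ·N = 9.90·13994 = 138540.6.
Subtract the known strata: 2172·12.19 + 2386·10.19 + 3793·10.17 + 4251·8.68 = 126263.51.
Remaining total for ward 4: 138540.6 − 126263.51 = 12277.09.
Divide by its size: 12277.09 / 1392 = 8.8197... → 8.82.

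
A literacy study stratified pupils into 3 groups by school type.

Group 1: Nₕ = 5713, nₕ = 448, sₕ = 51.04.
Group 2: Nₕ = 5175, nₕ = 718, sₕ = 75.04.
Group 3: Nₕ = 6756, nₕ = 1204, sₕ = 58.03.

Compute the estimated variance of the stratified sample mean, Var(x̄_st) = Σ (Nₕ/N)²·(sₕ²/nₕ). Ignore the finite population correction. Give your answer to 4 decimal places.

1.6944

N = 17644; Wₕ = Nₕ/N.
group 1: (5713/17644)²·51.04²/448 = 0.6096459
group 2: (5175/17644)²·75.04²/718 = 0.6746644
group 3: (6756/17644)²·58.03²/1204 = 0.4100755
Sum = 1.6943859 → 1.6944.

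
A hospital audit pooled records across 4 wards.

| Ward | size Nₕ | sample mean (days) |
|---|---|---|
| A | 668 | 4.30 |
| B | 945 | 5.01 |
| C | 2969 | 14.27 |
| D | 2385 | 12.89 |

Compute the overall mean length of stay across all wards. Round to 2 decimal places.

11.59

N = 668 + 945 + 2969 + 2385 = 6967.
Overall mean = Σ (Nₕ/N)·x̄ₕ — weight by population share, not a simple average.
Σ Nₕx̄ₕ = 668·4.30 + 945·5.01 + 2969·14.27 + 2385·12.89 = 2872.4 + 4734.45 + 42367.63 + 30742.65 = 80717.13.
Divide by N: 80717.13 / 6967 = 11.5856... → 11.59.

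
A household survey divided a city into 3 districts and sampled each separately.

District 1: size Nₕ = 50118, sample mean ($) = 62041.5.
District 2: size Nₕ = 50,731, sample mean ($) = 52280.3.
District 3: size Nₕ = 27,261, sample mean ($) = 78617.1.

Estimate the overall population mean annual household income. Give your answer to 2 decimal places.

N = 128110; weights Wₕ = Nₕ/N = (0.3912, 0.3960, 0.2128).
x̄_st = Σ Wₕ·x̄ₕ = 0.3912·62041.5 + 0.3960·52280.3 + 0.2128·78617.1 ≈ 61703.2906...
→ 61703.29.

61703.29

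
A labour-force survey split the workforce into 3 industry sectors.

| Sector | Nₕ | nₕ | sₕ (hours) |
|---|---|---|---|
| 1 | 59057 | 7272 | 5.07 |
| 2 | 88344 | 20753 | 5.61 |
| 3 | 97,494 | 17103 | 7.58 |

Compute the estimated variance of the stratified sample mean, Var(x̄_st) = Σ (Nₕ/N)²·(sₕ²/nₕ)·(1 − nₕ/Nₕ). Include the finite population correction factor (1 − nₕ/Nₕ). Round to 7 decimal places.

N = 244895; Wₕ = Nₕ/N.
sector 1: (59057/244895)²·5.07²/7272·(1 − 7272/59057) = 0.0001802510
sector 2: (88344/244895)²·5.61²/20753·(1 − 20753/88344) = 0.0001509910
sector 3: (97494/244895)²·7.58²/17103·(1 − 17103/97494) = 0.0004390274
Sum = 0.0007702693 → 0.0007703.

0.0007703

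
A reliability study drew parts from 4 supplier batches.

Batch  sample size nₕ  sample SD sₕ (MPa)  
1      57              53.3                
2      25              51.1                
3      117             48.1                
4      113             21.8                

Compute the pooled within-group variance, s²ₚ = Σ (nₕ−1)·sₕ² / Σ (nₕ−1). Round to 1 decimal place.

1764.2

1: (57−1)·53.3² = 56·2840.89 = 159089.84
2: (25−1)·51.1² = 24·2611.21 = 62669.04
3: (117−1)·48.1² = 116·2313.61 = 268378.76
4: (113−1)·21.8² = 112·475.24 = 53226.88
Numerator = 543364.52; denominator = Σ(nₕ−1) = 308.
s²ₚ = 543364.52/308 = 1764.171... → 1764.2.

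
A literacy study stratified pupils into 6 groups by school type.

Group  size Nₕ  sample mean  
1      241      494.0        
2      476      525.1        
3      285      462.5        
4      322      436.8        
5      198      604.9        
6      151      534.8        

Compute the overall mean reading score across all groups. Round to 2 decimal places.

503.28

N = 241 + 476 + 285 + 322 + 198 + 151 = 1673.
Weight each subgroup mean by Nₕ/N and sum.
Σ Nₕx̄ₕ = 241·494.0 + 476·525.1 + 285·462.5 + 322·436.8 + 198·604.9 + 151·534.8 = 119054 + 249947.6 + 131812.5 + 140649.6 + 119770.2 + 80754.8 = 841988.7.
Divide by N: 841988.7 / 1673 = 503.2808... → 503.28.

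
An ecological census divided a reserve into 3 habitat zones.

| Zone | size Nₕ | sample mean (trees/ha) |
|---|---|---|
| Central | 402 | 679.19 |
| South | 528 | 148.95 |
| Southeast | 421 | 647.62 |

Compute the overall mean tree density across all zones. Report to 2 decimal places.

462.12

N = 1351; weights Wₕ = Nₕ/N = (0.2976, 0.3908, 0.3116).
x̄_st = Σ Wₕ·x̄ₕ = 0.2976·679.19 + 0.3908·148.95 + 0.3116·647.62 ≈ 462.1229...
→ 462.12.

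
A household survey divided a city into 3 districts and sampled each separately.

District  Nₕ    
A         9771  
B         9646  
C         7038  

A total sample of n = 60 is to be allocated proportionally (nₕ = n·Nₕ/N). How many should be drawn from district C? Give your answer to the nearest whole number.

Share of district C = 7038/26455 = 0.26604.
Allocate 60 × 0.26604 = 15.962... → 16.

16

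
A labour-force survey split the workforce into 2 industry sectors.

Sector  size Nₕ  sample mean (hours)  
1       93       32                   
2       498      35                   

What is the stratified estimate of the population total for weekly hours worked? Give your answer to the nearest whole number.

1: 93·32 = 2976
2: 498·35 = 17430
τ̂ = Σ Nₕx̄ₕ = 20406.

20406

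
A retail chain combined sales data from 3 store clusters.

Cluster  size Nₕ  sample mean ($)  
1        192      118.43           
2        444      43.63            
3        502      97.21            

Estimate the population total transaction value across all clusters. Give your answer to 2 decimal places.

1: 192·118.43 = 22738.56
2: 444·43.63 = 19371.72
3: 502·97.21 = 48799.42
τ̂ = Σ Nₕx̄ₕ = 90909.70.

90909.70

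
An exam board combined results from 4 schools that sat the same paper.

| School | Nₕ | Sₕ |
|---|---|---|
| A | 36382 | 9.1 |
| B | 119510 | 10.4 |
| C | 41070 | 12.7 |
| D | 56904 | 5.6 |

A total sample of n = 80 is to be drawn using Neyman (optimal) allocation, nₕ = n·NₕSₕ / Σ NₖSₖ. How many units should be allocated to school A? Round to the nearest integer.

Σ NₕSₕ = 36382·9.1 + 119510·10.4 + 41070·12.7 + 56904·5.6 = 2414231.6.
Share for A: 331076.2/2414231.6 = 0.13714.
n_A = 80 × 0.13714 = 10.971... → 11.

11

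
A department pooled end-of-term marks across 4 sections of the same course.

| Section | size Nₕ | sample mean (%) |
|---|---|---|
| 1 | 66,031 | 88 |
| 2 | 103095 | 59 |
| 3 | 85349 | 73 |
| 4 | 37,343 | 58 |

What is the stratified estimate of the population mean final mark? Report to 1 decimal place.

69.5

N = 291818; weights Wₕ = Nₕ/N = (0.2263, 0.3533, 0.2925, 0.1280).
x̄_st = Σ Wₕ·x̄ₕ = 0.2263·88 + 0.3533·59 + 0.2925·73 + 0.1280·58 ≈ 69.529...
→ 69.5.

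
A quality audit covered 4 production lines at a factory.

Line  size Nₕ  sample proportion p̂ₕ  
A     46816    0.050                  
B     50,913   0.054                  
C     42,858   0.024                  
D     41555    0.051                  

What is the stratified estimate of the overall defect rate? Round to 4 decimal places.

0.0452

N = 46816 + 50913 + 42858 + 41555 = 182142.
Overall proportion = Σ (Nₕ/N)·p̂ₕ.
Σ Nₕp̂ₕ = 2340.8 + 2749.302 + 1028.592 + 2119.305 = 8237.999.
8237.999 / 182142 = 0.045228... → 0.0452.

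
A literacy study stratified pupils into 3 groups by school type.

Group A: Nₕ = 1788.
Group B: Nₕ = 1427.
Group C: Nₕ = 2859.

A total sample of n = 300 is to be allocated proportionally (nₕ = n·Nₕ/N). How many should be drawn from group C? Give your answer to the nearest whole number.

141

N = 1788 + 1427 + 2859 = 6074.
n_C = 300·2859/6074 = 141.208... → 141.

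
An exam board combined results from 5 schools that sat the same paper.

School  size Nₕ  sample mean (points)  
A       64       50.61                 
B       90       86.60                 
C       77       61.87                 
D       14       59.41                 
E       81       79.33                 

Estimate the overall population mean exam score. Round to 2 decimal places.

70.72

N = 326; weights Wₕ = Nₕ/N = (0.1963, 0.2761, 0.2362, 0.0429, 0.2485).
x̄_st = Σ Wₕ·x̄ₕ = 0.1963·50.61 + 0.2761·86.60 + 0.2362·61.87 + 0.0429·59.41 + 0.2485·79.33 ≈ 70.7193...
→ 70.72.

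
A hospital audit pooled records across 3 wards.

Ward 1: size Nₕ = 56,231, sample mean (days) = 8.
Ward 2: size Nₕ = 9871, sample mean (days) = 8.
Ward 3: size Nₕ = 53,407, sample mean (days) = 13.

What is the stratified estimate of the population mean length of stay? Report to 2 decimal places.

x̄_st = (Σ Nₕx̄ₕ) / (Σ Nₕ) = (56231·8 + 9871·8 + 53407·13) / 119509
= 1223107 / 119509 = 10.2344... → 10.23.

10.23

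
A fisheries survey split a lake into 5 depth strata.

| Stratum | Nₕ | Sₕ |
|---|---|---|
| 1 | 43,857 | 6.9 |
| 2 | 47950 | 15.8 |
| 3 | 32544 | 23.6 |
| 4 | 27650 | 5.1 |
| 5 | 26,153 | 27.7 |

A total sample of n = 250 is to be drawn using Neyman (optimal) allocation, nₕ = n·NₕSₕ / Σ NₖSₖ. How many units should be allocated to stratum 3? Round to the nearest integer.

1: NₕSₕ = 43857·6.9 = 302613.3
2: NₕSₕ = 47950·15.8 = 757610
3: NₕSₕ = 32544·23.6 = 768038.4
4: NₕSₕ = 27650·5.1 = 141015
5: NₕSₕ = 26153·27.7 = 724438.1
Σ NₕSₕ = 2693714.8.
n_3 = 250·768038.4/2693714.8 = 71.281... → 71.

71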